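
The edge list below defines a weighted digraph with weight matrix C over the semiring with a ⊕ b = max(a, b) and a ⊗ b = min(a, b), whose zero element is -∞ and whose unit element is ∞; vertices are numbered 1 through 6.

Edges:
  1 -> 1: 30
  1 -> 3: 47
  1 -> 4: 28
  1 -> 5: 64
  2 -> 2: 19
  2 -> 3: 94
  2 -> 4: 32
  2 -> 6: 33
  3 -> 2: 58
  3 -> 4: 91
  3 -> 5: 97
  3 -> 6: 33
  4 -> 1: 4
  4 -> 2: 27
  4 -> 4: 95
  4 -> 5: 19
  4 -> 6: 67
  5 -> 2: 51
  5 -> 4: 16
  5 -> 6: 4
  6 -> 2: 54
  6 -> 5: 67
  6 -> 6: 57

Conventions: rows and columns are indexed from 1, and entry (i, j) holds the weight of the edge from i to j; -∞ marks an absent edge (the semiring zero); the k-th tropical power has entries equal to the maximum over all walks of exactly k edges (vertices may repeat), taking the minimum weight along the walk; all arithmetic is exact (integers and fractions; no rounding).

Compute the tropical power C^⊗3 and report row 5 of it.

C^⊗2:
  [30, 51, 30, 47, 47, 33]
  [4, 58, 19, 91, 94, 33]
  [4, 51, 58, 91, 33, 67]
  [4, 54, 27, 95, 67, 67]
  [4, 19, 51, 32, 16, 33]
  [-∞, 54, 54, 32, 57, 57]
C^⊗3:
  [30, 47, 51, 47, 33, 47]
  [4, 51, 58, 91, 33, 67]
  [4, 58, 51, 91, 67, 67]
  [4, 54, 54, 95, 67, 67]
  [4, 51, 19, 51, 51, 33]
  [4, 54, 54, 54, 57, 57]
Answer: row 5 of C^⊗3 = [4, 51, 19, 51, 51, 33]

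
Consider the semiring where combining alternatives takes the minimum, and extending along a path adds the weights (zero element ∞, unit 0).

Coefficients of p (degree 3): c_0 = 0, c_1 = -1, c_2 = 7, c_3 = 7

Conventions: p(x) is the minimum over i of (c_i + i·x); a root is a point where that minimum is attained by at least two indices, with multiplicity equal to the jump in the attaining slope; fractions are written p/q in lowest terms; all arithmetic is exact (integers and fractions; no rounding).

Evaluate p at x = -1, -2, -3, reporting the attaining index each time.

p(-1) = min(0+0·(-1)=0, -1+1·(-1)=-2, 7+2·(-1)=5, 7+3·(-1)=4) = -2 (attained by i=1)
p(-2) = min(0+0·(-2)=0, -1+1·(-2)=-3, 7+2·(-2)=3, 7+3·(-2)=1) = -3 (attained by i=1)
p(-3) = min(0+0·(-3)=0, -1+1·(-3)=-4, 7+2·(-3)=1, 7+3·(-3)=-2) = -4 (attained by i=1)
Answer: p(-1) = -2; p(-2) = -3; p(-3) = -4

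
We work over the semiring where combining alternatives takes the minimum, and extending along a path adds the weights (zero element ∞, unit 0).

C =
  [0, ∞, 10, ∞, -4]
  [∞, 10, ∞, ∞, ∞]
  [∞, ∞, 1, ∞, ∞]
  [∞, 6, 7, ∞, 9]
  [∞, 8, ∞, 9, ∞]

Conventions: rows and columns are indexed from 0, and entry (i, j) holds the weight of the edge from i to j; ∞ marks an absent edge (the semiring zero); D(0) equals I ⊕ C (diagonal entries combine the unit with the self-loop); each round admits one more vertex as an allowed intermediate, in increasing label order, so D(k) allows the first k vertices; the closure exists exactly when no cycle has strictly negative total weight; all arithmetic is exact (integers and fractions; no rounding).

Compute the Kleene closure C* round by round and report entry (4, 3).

D(0):
  [0, ∞, 10, ∞, -4]
  [∞, 0, ∞, ∞, ∞]
  [∞, ∞, 0, ∞, ∞]
  [∞, 6, 7, 0, 9]
  [∞, 8, ∞, 9, 0]
D(1):
  [0, ∞, 10, ∞, -4]
  [∞, 0, ∞, ∞, ∞]
  [∞, ∞, 0, ∞, ∞]
  [∞, 6, 7, 0, 9]
  [∞, 8, ∞, 9, 0]
D(2):
  [0, ∞, 10, ∞, -4]
  [∞, 0, ∞, ∞, ∞]
  [∞, ∞, 0, ∞, ∞]
  [∞, 6, 7, 0, 9]
  [∞, 8, ∞, 9, 0]
D(3):
  [0, ∞, 10, ∞, -4]
  [∞, 0, ∞, ∞, ∞]
  [∞, ∞, 0, ∞, ∞]
  [∞, 6, 7, 0, 9]
  [∞, 8, ∞, 9, 0]
D(4):
  [0, ∞, 10, ∞, -4]
  [∞, 0, ∞, ∞, ∞]
  [∞, ∞, 0, ∞, ∞]
  [∞, 6, 7, 0, 9]
  [∞, 8, 16, 9, 0]
D(5):
  [0, 4, 10, 5, -4]
  [∞, 0, ∞, ∞, ∞]
  [∞, ∞, 0, ∞, ∞]
  [∞, 6, 7, 0, 9]
  [∞, 8, 16, 9, 0]
Answer: C*[4][3] = 9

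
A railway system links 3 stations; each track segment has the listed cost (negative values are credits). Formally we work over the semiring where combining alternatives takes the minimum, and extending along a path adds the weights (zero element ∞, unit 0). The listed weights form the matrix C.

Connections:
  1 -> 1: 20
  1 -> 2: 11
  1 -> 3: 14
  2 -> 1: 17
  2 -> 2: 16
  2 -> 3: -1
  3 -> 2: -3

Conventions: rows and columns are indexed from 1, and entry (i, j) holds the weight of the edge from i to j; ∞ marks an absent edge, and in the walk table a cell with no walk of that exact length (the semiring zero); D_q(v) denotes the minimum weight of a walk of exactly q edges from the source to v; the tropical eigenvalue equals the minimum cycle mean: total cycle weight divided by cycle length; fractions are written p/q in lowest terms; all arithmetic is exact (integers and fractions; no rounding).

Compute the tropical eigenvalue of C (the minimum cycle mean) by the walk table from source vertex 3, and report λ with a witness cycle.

q=0: [∞, ∞, 0]
q=1: [∞, -3, ∞]
q=2: [14, 13, -4]
q=3: [30, -7, 12]
Optimal cycle mean attained by: cycle 2->3->2, total (-1) + (-3), length 2.
Answer: λ = -2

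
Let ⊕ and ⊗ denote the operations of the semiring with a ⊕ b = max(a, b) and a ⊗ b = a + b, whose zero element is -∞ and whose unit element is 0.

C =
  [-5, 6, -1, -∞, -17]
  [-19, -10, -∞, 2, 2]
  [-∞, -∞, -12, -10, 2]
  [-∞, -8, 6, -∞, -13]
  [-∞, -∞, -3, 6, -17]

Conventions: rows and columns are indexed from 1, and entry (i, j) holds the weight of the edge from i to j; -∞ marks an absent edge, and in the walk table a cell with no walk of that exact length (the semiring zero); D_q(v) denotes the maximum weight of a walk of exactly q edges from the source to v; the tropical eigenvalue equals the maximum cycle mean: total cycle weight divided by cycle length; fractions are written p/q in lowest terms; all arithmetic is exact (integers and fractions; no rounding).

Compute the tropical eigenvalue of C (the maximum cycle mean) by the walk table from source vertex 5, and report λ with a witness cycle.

q=0: [-∞, -∞, -∞, -∞, 0]
q=1: [-∞, -∞, -3, 6, -17]
q=2: [-∞, -2, 12, -11, -1]
q=3: [-21, -12, 0, 5, 14]
q=4: [-26, -3, 11, 20, 2]
q=5: [-22, 12, 26, 8, 13]
Optimal cycle mean attained by: cycle 3->5->4->3, total 2 + 6 + 6, length 3.
Answer: λ = 14/3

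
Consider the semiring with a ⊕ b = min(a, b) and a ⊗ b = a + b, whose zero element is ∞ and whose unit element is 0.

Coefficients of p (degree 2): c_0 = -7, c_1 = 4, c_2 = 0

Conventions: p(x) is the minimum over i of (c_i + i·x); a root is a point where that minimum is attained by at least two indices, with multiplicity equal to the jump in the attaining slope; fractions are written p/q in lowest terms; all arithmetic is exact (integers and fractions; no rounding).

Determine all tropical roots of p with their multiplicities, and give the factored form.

hull edge (i=0, c=-7) to (i=2, c=0): slope 7/2, span 2
Factored form: p(x) = 0 ⊗ (x ⊕ (-7/2)) ⊗ (x ⊕ (-7/2))
Answer: roots = -7/2 (mult 2)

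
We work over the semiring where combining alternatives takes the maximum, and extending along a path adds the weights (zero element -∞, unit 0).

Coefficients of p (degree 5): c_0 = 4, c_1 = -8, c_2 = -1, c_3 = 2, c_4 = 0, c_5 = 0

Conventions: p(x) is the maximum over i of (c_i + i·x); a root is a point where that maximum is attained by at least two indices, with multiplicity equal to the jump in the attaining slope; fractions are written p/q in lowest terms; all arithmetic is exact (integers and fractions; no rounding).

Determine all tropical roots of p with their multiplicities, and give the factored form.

hull edge (i=0, c=4) to (i=3, c=2): slope -2/3, span 3
hull edge (i=3, c=2) to (i=5, c=0): slope -1, span 2
Factored form: p(x) = 0 ⊗ (x ⊕ 2/3) ⊗ (x ⊕ 2/3) ⊗ (x ⊕ 2/3) ⊗ (x ⊕ 1) ⊗ (x ⊕ 1)
Answer: roots = 2/3 (mult 3), 1 (mult 2)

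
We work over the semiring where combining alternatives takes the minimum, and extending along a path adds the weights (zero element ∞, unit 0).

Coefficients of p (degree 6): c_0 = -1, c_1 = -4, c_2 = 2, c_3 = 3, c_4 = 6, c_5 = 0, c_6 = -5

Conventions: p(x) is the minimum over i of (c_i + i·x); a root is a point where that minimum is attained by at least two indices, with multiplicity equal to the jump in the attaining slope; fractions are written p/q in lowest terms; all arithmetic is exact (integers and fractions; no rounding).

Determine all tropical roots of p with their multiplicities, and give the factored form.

hull edge (i=0, c=-1) to (i=1, c=-4): slope -3, span 1
hull edge (i=1, c=-4) to (i=6, c=-5): slope -1/5, span 5
Factored form: p(x) = -5 ⊗ (x ⊕ 1/5) ⊗ (x ⊕ 1/5) ⊗ (x ⊕ 1/5) ⊗ (x ⊕ 1/5) ⊗ (x ⊕ 1/5) ⊗ (x ⊕ 3)
Answer: roots = 1/5 (mult 5), 3 (mult 1)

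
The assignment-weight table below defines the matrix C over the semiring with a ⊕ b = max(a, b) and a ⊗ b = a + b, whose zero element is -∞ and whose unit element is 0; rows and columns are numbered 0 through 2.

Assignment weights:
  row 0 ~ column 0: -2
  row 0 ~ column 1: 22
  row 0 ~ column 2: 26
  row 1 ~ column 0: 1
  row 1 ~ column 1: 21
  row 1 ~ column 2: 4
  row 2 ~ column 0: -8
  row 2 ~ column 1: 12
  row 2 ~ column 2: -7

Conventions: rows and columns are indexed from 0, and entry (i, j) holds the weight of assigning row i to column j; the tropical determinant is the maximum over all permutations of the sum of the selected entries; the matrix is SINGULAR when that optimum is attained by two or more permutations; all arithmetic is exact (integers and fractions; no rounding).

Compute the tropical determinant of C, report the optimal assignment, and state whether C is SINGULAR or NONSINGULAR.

σ = (0, 1, 2): (-2) + 21 + (-7) = 12
σ = (0, 2, 1): (-2) + 4 + 12 = 14
σ = (1, 0, 2): 22 + 1 + (-7) = 16
σ = (1, 2, 0): 22 + 4 + (-8) = 18
σ = (2, 0, 1): 26 + 1 + 12 = 39
σ = (2, 1, 0): 26 + 21 + (-8) = 39
Optimal value attained by: σ = (2, 0, 1).
Answer: det⊕(C) = 39; verdict: SINGULAR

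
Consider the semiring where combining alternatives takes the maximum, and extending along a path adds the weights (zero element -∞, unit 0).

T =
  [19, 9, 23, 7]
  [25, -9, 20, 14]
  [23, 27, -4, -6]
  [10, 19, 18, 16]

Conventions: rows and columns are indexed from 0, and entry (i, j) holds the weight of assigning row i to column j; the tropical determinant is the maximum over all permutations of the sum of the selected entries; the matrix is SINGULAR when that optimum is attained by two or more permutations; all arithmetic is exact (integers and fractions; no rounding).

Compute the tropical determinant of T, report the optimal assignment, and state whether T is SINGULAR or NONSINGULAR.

σ = (0, 1, 2, 3): 19 + (-9) + (-4) + 16 = 22
σ = (0, 1, 3, 2): 19 + (-9) + (-6) + 18 = 22
σ = (0, 2, 1, 3): 19 + 20 + 27 + 16 = 82
σ = (0, 2, 3, 1): 19 + 20 + (-6) + 19 = 52
σ = (0, 3, 1, 2): 19 + 14 + 27 + 18 = 78
σ = (0, 3, 2, 1): 19 + 14 + (-4) + 19 = 48
σ = (1, 0, 2, 3): 9 + 25 + (-4) + 16 = 46
σ = (1, 0, 3, 2): 9 + 25 + (-6) + 18 = 46
σ = (1, 2, 0, 3): 9 + 20 + 23 + 16 = 68
σ = (1, 2, 3, 0): 9 + 20 + (-6) + 10 = 33
σ = (1, 3, 0, 2): 9 + 14 + 23 + 18 = 64
σ = (1, 3, 2, 0): 9 + 14 + (-4) + 10 = 29
σ = (2, 0, 1, 3): 23 + 25 + 27 + 16 = 91
σ = (2, 0, 3, 1): 23 + 25 + (-6) + 19 = 61
σ = (2, 1, 0, 3): 23 + (-9) + 23 + 16 = 53
σ = (2, 1, 3, 0): 23 + (-9) + (-6) + 10 = 18
σ = (2, 3, 0, 1): 23 + 14 + 23 + 19 = 79
σ = (2, 3, 1, 0): 23 + 14 + 27 + 10 = 74
σ = (3, 0, 1, 2): 7 + 25 + 27 + 18 = 77
σ = (3, 0, 2, 1): 7 + 25 + (-4) + 19 = 47
σ = (3, 1, 0, 2): 7 + (-9) + 23 + 18 = 39
σ = (3, 1, 2, 0): 7 + (-9) + (-4) + 10 = 4
σ = (3, 2, 0, 1): 7 + 20 + 23 + 19 = 69
σ = (3, 2, 1, 0): 7 + 20 + 27 + 10 = 64
Optimal value attained by: σ = (2, 0, 1, 3).
Answer: det⊕(T) = 91; verdict: NONSINGULAR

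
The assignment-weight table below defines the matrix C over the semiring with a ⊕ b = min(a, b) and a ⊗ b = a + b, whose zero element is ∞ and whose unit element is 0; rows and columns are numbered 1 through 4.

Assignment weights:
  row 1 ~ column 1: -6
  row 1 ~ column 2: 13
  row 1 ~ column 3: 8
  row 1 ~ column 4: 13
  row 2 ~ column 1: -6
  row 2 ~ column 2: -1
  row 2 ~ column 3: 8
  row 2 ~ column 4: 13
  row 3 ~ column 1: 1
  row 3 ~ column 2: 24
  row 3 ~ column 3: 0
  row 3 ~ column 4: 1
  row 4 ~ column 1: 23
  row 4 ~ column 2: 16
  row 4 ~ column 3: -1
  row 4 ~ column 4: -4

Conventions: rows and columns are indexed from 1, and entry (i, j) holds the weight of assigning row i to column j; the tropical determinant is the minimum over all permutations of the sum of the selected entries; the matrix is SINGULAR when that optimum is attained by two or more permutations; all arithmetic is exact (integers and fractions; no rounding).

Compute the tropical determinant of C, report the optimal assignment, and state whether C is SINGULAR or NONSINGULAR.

σ = (1, 2, 3, 4): (-6) + (-1) + 0 + (-4) = -11
σ = (1, 2, 4, 3): (-6) + (-1) + 1 + (-1) = -7
σ = (1, 3, 2, 4): (-6) + 8 + 24 + (-4) = 22
σ = (1, 3, 4, 2): (-6) + 8 + 1 + 16 = 19
σ = (1, 4, 2, 3): (-6) + 13 + 24 + (-1) = 30
σ = (1, 4, 3, 2): (-6) + 13 + 0 + 16 = 23
σ = (2, 1, 3, 4): 13 + (-6) + 0 + (-4) = 3
σ = (2, 1, 4, 3): 13 + (-6) + 1 + (-1) = 7
σ = (2, 3, 1, 4): 13 + 8 + 1 + (-4) = 18
σ = (2, 3, 4, 1): 13 + 8 + 1 + 23 = 45
σ = (2, 4, 1, 3): 13 + 13 + 1 + (-1) = 26
σ = (2, 4, 3, 1): 13 + 13 + 0 + 23 = 49
σ = (3, 1, 2, 4): 8 + (-6) + 24 + (-4) = 22
σ = (3, 1, 4, 2): 8 + (-6) + 1 + 16 = 19
σ = (3, 2, 1, 4): 8 + (-1) + 1 + (-4) = 4
σ = (3, 2, 4, 1): 8 + (-1) + 1 + 23 = 31
σ = (3, 4, 1, 2): 8 + 13 + 1 + 16 = 38
σ = (3, 4, 2, 1): 8 + 13 + 24 + 23 = 68
σ = (4, 1, 2, 3): 13 + (-6) + 24 + (-1) = 30
σ = (4, 1, 3, 2): 13 + (-6) + 0 + 16 = 23
σ = (4, 2, 1, 3): 13 + (-1) + 1 + (-1) = 12
σ = (4, 2, 3, 1): 13 + (-1) + 0 + 23 = 35
σ = (4, 3, 1, 2): 13 + 8 + 1 + 16 = 38
σ = (4, 3, 2, 1): 13 + 8 + 24 + 23 = 68
Optimal value attained by: σ = (1, 2, 3, 4).
Answer: det⊕(C) = -11; verdict: NONSINGULAR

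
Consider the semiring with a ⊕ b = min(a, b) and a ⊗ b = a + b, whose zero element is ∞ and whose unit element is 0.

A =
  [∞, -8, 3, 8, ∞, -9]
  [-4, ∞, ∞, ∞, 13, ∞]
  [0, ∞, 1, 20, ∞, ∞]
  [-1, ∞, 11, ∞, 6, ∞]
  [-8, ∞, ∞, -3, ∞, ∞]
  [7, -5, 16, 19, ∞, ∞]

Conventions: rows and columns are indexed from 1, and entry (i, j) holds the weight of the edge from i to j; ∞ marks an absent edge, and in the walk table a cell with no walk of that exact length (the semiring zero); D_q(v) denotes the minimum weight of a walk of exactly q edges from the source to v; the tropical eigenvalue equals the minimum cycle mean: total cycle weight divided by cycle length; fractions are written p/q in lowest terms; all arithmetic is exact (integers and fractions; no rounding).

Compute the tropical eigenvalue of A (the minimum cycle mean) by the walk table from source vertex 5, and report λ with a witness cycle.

q=0: [∞, ∞, ∞, ∞, 0, ∞]
q=1: [-8, ∞, ∞, -3, ∞, ∞]
q=2: [-4, -16, -5, 0, 3, -17]
q=3: [-20, -22, -4, 0, -3, -13]
q=4: [-26, -28, -17, -12, -9, -29]
q=5: [-32, -34, -23, -18, -15, -35]
q=6: [-38, -40, -29, -24, -21, -41]
Optimal cycle mean attained by: cycle 1->2->1, total (-8) + (-4), length 2.
Answer: λ = -6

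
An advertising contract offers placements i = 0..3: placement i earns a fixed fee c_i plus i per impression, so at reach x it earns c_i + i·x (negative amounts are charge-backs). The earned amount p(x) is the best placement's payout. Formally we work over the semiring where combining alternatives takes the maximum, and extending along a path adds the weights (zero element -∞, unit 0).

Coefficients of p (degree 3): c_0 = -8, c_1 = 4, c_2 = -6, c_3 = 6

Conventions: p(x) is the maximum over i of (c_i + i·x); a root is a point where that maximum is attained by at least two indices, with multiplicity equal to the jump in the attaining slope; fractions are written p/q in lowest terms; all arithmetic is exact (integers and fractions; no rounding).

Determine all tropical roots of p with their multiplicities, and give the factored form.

hull edge (i=0, c=-8) to (i=1, c=4): slope 12, span 1
hull edge (i=1, c=4) to (i=3, c=6): slope 1, span 2
Factored form: p(x) = 6 ⊗ (x ⊕ (-12)) ⊗ (x ⊕ (-1)) ⊗ (x ⊕ (-1))
Answer: roots = -12 (mult 1), -1 (mult 2)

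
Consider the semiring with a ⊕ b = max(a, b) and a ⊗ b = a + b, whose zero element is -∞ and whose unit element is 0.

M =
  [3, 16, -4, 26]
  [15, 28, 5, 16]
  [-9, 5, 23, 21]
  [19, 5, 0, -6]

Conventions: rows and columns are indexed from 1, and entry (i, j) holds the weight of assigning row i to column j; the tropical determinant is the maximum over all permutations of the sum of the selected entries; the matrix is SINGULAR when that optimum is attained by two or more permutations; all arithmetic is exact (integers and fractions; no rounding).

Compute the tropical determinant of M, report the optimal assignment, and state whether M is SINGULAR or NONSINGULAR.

σ = (1, 2, 3, 4): 3 + 28 + 23 + (-6) = 48
σ = (1, 2, 4, 3): 3 + 28 + 21 + 0 = 52
σ = (1, 3, 2, 4): 3 + 5 + 5 + (-6) = 7
σ = (1, 3, 4, 2): 3 + 5 + 21 + 5 = 34
σ = (1, 4, 2, 3): 3 + 16 + 5 + 0 = 24
σ = (1, 4, 3, 2): 3 + 16 + 23 + 5 = 47
σ = (2, 1, 3, 4): 16 + 15 + 23 + (-6) = 48
σ = (2, 1, 4, 3): 16 + 15 + 21 + 0 = 52
σ = (2, 3, 1, 4): 16 + 5 + (-9) + (-6) = 6
σ = (2, 3, 4, 1): 16 + 5 + 21 + 19 = 61
σ = (2, 4, 1, 3): 16 + 16 + (-9) + 0 = 23
σ = (2, 4, 3, 1): 16 + 16 + 23 + 19 = 74
σ = (3, 1, 2, 4): (-4) + 15 + 5 + (-6) = 10
σ = (3, 1, 4, 2): (-4) + 15 + 21 + 5 = 37
σ = (3, 2, 1, 4): (-4) + 28 + (-9) + (-6) = 9
σ = (3, 2, 4, 1): (-4) + 28 + 21 + 19 = 64
σ = (3, 4, 1, 2): (-4) + 16 + (-9) + 5 = 8
σ = (3, 4, 2, 1): (-4) + 16 + 5 + 19 = 36
σ = (4, 1, 2, 3): 26 + 15 + 5 + 0 = 46
σ = (4, 1, 3, 2): 26 + 15 + 23 + 5 = 69
σ = (4, 2, 1, 3): 26 + 28 + (-9) + 0 = 45
σ = (4, 2, 3, 1): 26 + 28 + 23 + 19 = 96
σ = (4, 3, 1, 2): 26 + 5 + (-9) + 5 = 27
σ = (4, 3, 2, 1): 26 + 5 + 5 + 19 = 55
Optimal value attained by: σ = (4, 2, 3, 1).
Answer: det⊕(M) = 96; verdict: NONSINGULAR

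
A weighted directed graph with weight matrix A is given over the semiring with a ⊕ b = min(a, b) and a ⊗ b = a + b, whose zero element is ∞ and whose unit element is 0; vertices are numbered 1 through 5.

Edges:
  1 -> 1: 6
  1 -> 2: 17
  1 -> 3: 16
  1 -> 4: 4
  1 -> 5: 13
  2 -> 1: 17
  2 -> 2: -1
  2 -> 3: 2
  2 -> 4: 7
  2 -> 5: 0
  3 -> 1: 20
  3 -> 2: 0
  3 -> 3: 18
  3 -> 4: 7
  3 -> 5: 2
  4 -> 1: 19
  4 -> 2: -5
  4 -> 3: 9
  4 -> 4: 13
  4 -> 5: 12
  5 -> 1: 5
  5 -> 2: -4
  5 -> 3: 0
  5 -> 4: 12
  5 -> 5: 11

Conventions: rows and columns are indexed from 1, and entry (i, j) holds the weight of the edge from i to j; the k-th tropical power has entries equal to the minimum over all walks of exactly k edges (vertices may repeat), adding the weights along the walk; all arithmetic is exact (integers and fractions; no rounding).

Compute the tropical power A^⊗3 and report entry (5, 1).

A^⊗2:
  [12, -1, 13, 10, 16]
  [5, -4, 0, 6, -1]
  [7, -2, 2, 7, 0]
  [12, -6, -3, 2, -5]
  [11, -5, -2, 3, -4]
A^⊗3:
  [16, -2, 1, 6, -1]
  [4, -5, -2, 3, -4]
  [5, -4, 0, 5, -2]
  [0, -9, -5, 1, -6]
  [1, -8, -4, 2, -5]
Key observation: the optimum is the walk 5->2->5->1, with weight (-4) + 0 + 5 = 1.
Optimal value attained by: walk 5->2->5->1.
Answer: (A^⊗3)[5][1] = 1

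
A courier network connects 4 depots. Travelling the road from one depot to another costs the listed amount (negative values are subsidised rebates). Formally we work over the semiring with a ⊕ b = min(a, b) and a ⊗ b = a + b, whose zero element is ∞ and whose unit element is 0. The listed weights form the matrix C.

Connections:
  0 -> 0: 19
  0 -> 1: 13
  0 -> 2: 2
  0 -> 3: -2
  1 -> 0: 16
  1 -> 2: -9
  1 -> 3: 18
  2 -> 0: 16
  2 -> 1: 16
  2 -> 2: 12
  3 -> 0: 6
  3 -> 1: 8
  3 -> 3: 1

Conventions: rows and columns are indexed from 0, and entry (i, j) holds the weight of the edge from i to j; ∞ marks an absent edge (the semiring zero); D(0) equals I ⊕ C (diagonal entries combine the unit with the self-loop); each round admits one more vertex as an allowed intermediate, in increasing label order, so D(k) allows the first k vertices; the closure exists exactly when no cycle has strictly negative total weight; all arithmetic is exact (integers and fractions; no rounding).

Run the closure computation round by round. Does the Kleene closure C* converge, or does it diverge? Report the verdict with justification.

D(0):
  [0, 13, 2, -2]
  [16, 0, -9, 18]
  [16, 16, 0, ∞]
  [6, 8, ∞, 0]
D(1):
  [0, 13, 2, -2]
  [16, 0, -9, 14]
  [16, 16, 0, 14]
  [6, 8, 8, 0]
D(2):
  [0, 13, 2, -2]
  [16, 0, -9, 14]
  [16, 16, 0, 14]
  [6, 8, -1, 0]
D(3):
  [0, 13, 2, -2]
  [7, 0, -9, 5]
  [16, 16, 0, 14]
  [6, 8, -1, 0]
D(4):
  [0, 6, -3, -2]
  [7, 0, -9, 5]
  [16, 16, 0, 14]
  [6, 8, -1, 0]
Key observation: every diagonal entry stays at the unit through all rounds, so no improving cycle exists.
Answer: CONVERGES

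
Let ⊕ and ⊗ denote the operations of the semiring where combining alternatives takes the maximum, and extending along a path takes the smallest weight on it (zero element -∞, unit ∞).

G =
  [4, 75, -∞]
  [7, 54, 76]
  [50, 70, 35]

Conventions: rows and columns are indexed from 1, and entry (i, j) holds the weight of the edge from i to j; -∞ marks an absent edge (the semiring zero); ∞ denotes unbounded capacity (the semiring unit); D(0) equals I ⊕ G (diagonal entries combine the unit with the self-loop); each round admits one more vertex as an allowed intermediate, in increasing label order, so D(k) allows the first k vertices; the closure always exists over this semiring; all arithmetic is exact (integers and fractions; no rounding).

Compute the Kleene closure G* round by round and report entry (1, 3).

D(0):
  [∞, 75, -∞]
  [7, ∞, 76]
  [50, 70, ∞]
D(1):
  [∞, 75, -∞]
  [7, ∞, 76]
  [50, 70, ∞]
D(2):
  [∞, 75, 75]
  [7, ∞, 76]
  [50, 70, ∞]
D(3):
  [∞, 75, 75]
  [50, ∞, 76]
  [50, 70, ∞]
Answer: G*[1][3] = 75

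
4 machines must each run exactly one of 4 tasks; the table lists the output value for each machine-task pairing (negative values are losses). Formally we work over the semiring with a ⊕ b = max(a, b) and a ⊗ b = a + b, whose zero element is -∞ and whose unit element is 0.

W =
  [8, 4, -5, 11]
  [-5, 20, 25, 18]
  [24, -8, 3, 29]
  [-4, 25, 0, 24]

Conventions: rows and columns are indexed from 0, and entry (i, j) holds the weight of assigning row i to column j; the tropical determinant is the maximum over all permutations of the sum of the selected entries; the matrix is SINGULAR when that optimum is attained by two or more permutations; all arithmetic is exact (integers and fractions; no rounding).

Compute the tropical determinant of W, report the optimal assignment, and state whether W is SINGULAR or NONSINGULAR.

σ = (0, 1, 2, 3): 8 + 20 + 3 + 24 = 55
σ = (0, 1, 3, 2): 8 + 20 + 29 + 0 = 57
σ = (0, 2, 1, 3): 8 + 25 + (-8) + 24 = 49
σ = (0, 2, 3, 1): 8 + 25 + 29 + 25 = 87
σ = (0, 3, 1, 2): 8 + 18 + (-8) + 0 = 18
σ = (0, 3, 2, 1): 8 + 18 + 3 + 25 = 54
σ = (1, 0, 2, 3): 4 + (-5) + 3 + 24 = 26
σ = (1, 0, 3, 2): 4 + (-5) + 29 + 0 = 28
σ = (1, 2, 0, 3): 4 + 25 + 24 + 24 = 77
σ = (1, 2, 3, 0): 4 + 25 + 29 + (-4) = 54
σ = (1, 3, 0, 2): 4 + 18 + 24 + 0 = 46
σ = (1, 3, 2, 0): 4 + 18 + 3 + (-4) = 21
σ = (2, 0, 1, 3): (-5) + (-5) + (-8) + 24 = 6
σ = (2, 0, 3, 1): (-5) + (-5) + 29 + 25 = 44
σ = (2, 1, 0, 3): (-5) + 20 + 24 + 24 = 63
σ = (2, 1, 3, 0): (-5) + 20 + 29 + (-4) = 40
σ = (2, 3, 0, 1): (-5) + 18 + 24 + 25 = 62
σ = (2, 3, 1, 0): (-5) + 18 + (-8) + (-4) = 1
σ = (3, 0, 1, 2): 11 + (-5) + (-8) + 0 = -2
σ = (3, 0, 2, 1): 11 + (-5) + 3 + 25 = 34
σ = (3, 1, 0, 2): 11 + 20 + 24 + 0 = 55
σ = (3, 1, 2, 0): 11 + 20 + 3 + (-4) = 30
σ = (3, 2, 0, 1): 11 + 25 + 24 + 25 = 85
σ = (3, 2, 1, 0): 11 + 25 + (-8) + (-4) = 24
Optimal value attained by: σ = (0, 2, 3, 1).
Answer: det⊕(W) = 87; verdict: NONSINGULAR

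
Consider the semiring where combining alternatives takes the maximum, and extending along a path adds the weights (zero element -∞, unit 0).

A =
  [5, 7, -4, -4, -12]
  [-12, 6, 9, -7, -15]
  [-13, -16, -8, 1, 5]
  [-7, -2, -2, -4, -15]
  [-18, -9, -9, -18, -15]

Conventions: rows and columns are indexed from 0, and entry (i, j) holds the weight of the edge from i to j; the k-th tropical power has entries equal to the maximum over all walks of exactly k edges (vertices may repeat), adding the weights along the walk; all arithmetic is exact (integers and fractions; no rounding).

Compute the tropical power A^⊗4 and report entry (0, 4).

A^⊗2:
  [10, 13, 16, 1, 1]
  [-4, 12, 15, 10, 14]
  [-6, -1, -1, -3, -3]
  [-2, 4, 7, -1, 3]
  [-13, -3, 0, -8, -4]
A^⊗3:
  [15, 19, 22, 17, 21]
  [3, 18, 21, 16, 20]
  [-1, 5, 8, 0, 4]
  [3, 10, 13, 8, 12]
  [-8, 3, 6, 1, 5]
A^⊗4:
  [20, 25, 28, 23, 27]
  [9, 24, 27, 22, 26]
  [4, 11, 14, 9, 13]
  [8, 16, 19, 14, 18]
  [-3, 9, 12, 7, 11]
Key observation: the optimum is the walk 0->1->1->2->4, with weight 7 + 6 + 9 + 5 = 27.
Optimal value attained by: walk 0->1->1->2->4.
Answer: (A^⊗4)[0][4] = 27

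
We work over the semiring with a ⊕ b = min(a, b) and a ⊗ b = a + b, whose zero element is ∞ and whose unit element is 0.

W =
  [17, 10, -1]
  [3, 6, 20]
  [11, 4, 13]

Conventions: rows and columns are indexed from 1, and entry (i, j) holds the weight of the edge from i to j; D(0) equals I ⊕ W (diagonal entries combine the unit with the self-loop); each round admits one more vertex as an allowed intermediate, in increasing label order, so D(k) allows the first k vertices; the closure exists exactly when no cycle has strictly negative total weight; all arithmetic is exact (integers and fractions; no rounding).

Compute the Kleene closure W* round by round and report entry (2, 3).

D(0):
  [0, 10, -1]
  [3, 0, 20]
  [11, 4, 0]
D(1):
  [0, 10, -1]
  [3, 0, 2]
  [11, 4, 0]
D(2):
  [0, 10, -1]
  [3, 0, 2]
  [7, 4, 0]
D(3):
  [0, 3, -1]
  [3, 0, 2]
  [7, 4, 0]
Answer: W*[2][3] = 2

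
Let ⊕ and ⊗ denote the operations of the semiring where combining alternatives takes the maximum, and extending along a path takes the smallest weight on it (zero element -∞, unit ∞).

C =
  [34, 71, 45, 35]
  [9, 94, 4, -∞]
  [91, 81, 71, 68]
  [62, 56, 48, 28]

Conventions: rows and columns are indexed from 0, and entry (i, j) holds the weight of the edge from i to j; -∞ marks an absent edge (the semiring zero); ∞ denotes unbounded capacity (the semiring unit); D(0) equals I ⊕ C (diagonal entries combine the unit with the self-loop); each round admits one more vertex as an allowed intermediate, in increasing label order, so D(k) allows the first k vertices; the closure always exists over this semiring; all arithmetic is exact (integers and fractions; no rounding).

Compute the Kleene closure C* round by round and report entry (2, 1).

D(0):
  [∞, 71, 45, 35]
  [9, ∞, 4, -∞]
  [91, 81, ∞, 68]
  [62, 56, 48, ∞]
D(1):
  [∞, 71, 45, 35]
  [9, ∞, 9, 9]
  [91, 81, ∞, 68]
  [62, 62, 48, ∞]
D(2):
  [∞, 71, 45, 35]
  [9, ∞, 9, 9]
  [91, 81, ∞, 68]
  [62, 62, 48, ∞]
D(3):
  [∞, 71, 45, 45]
  [9, ∞, 9, 9]
  [91, 81, ∞, 68]
  [62, 62, 48, ∞]
D(4):
  [∞, 71, 45, 45]
  [9, ∞, 9, 9]
  [91, 81, ∞, 68]
  [62, 62, 48, ∞]
Answer: C*[2][1] = 81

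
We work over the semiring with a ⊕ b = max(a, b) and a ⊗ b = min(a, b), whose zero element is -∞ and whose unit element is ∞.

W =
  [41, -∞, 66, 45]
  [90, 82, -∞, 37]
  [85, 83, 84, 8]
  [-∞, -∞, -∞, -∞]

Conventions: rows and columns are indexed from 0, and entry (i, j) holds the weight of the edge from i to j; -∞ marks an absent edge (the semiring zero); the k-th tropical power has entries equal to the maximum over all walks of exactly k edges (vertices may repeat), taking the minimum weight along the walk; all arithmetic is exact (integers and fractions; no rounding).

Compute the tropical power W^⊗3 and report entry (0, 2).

W^⊗2:
  [66, 66, 66, 41]
  [82, 82, 66, 45]
  [84, 83, 84, 45]
  [-∞, -∞, -∞, -∞]
W^⊗3:
  [66, 66, 66, 45]
  [82, 82, 66, 45]
  [84, 83, 84, 45]
  [-∞, -∞, -∞, -∞]
Key observation: the optimum is the walk 0->2->2->2, with weight 66 min 84 min 84 = 66.
Optimal value attained by: walk 0->2->2->2.
Answer: (W^⊗3)[0][2] = 66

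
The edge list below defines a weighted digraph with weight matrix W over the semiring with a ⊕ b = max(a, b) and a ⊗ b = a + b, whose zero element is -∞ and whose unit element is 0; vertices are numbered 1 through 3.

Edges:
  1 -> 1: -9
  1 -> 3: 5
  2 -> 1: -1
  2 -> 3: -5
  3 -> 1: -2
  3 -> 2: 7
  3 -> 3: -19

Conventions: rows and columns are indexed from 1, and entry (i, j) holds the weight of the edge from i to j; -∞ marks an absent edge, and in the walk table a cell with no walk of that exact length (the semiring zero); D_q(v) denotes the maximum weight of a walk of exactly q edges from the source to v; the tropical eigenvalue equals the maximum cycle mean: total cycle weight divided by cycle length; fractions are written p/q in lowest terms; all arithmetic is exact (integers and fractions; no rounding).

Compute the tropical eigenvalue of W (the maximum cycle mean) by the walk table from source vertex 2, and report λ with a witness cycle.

q=0: [-∞, 0, -∞]
q=1: [-1, -∞, -5]
q=2: [-7, 2, 4]
q=3: [2, 11, -2]
Optimal cycle mean attained by: cycle 1->3->2->1, total 5 + 7 + (-1), length 3.
Answer: λ = 11/3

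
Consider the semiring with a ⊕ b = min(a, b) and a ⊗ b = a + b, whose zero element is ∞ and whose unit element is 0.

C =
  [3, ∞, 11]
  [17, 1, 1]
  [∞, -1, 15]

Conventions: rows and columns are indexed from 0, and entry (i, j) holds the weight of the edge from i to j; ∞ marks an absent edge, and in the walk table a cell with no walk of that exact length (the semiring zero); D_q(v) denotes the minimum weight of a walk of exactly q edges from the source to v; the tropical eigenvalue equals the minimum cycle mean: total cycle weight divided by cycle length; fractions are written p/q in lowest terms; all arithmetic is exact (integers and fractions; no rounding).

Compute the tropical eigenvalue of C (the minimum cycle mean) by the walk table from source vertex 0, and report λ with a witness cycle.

q=0: [0, ∞, ∞]
q=1: [3, ∞, 11]
q=2: [6, 10, 14]
q=3: [9, 11, 11]
Optimal cycle mean attained by: cycle 1->2->1, total 1 + (-1), length 2.
Answer: λ = 0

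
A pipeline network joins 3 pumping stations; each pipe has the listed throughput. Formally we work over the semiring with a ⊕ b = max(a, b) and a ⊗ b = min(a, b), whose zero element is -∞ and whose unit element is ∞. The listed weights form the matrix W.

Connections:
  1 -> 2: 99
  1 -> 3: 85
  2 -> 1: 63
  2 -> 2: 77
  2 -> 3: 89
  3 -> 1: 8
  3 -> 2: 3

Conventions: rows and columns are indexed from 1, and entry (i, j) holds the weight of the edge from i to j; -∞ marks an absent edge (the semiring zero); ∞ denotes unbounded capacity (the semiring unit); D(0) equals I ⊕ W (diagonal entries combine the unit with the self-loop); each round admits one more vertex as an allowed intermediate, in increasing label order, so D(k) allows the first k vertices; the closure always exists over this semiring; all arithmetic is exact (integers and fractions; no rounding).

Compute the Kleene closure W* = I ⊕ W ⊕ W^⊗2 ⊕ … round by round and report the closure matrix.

D(0):
  [∞, 99, 85]
  [63, ∞, 89]
  [8, 3, ∞]
D(1):
  [∞, 99, 85]
  [63, ∞, 89]
  [8, 8, ∞]
D(2):
  [∞, 99, 89]
  [63, ∞, 89]
  [8, 8, ∞]
D(3):
  [∞, 99, 89]
  [63, ∞, 89]
  [8, 8, ∞]
Answer: W* = [[∞, 99, 89], [63, ∞, 89], [8, 8, ∞]]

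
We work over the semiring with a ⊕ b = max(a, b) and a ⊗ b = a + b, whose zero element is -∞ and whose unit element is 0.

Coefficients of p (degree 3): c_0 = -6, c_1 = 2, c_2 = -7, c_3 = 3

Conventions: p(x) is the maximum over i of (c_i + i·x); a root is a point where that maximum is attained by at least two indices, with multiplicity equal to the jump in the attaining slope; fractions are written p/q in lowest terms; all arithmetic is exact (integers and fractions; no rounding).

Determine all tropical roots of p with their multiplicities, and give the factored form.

hull edge (i=0, c=-6) to (i=1, c=2): slope 8, span 1
hull edge (i=1, c=2) to (i=3, c=3): slope 1/2, span 2
Factored form: p(x) = 3 ⊗ (x ⊕ (-8)) ⊗ (x ⊕ (-1/2)) ⊗ (x ⊕ (-1/2))
Answer: roots = -8 (mult 1), -1/2 (mult 2)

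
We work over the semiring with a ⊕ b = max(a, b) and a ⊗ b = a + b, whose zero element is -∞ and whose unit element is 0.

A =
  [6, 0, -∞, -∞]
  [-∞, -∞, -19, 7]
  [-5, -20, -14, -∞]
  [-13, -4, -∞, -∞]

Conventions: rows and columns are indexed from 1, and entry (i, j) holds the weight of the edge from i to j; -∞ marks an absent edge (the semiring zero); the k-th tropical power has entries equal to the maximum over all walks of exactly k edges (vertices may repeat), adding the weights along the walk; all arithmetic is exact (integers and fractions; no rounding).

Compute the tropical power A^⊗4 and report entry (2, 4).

A^⊗2:
  [12, 6, -19, 7]
  [-6, 3, -33, -∞]
  [1, -5, -28, -13]
  [-7, -13, -23, 3]
A^⊗3:
  [18, 12, -13, 13]
  [0, -6, -16, 10]
  [7, 1, -24, 2]
  [-1, -1, -32, -6]
A^⊗4:
  [24, 18, -7, 19]
  [6, 6, -25, 1]
  [13, 7, -18, 8]
  [5, -1, -20, 6]
Key observation: the optimum is the walk 2->4->1->2->4, with weight 7 + (-13) + 0 + 7 = 1.
Optimal value attained by: walk 2->4->1->2->4.
Answer: (A^⊗4)[2][4] = 1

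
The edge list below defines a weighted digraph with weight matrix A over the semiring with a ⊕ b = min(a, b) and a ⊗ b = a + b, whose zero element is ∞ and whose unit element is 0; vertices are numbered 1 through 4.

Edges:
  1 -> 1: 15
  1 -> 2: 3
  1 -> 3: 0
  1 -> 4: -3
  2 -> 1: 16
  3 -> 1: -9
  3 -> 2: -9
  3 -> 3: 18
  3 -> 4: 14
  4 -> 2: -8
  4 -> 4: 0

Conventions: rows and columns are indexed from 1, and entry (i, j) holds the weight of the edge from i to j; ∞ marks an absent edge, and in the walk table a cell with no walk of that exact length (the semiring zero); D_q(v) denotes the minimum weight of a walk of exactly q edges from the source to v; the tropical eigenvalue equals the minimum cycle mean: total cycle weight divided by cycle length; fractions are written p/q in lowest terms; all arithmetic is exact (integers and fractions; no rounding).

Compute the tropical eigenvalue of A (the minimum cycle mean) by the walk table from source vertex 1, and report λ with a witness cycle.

q=0: [0, ∞, ∞, ∞]
q=1: [15, 3, 0, -3]
q=2: [-9, -11, 15, -3]
q=3: [5, -11, -9, -12]
q=4: [-18, -20, 5, -12]
Optimal cycle mean attained by: cycle 1->3->1, total 0 + (-9), length 2.
Answer: λ = -9/2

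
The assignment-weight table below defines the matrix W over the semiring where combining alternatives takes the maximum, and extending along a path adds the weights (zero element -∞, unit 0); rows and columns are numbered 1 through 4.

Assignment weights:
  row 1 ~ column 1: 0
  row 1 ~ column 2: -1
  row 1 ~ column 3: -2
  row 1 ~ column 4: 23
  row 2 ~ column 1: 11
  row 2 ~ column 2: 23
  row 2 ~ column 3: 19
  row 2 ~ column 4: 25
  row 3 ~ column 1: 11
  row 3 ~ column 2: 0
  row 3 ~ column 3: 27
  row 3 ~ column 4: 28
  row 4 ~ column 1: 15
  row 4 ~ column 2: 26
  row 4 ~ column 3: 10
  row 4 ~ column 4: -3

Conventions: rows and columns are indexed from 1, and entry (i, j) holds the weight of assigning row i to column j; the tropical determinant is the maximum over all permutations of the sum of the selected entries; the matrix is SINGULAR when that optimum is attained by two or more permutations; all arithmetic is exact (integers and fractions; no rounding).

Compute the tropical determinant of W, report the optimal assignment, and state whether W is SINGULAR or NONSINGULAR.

σ = (1, 2, 3, 4): 0 + 23 + 27 + (-3) = 47
σ = (1, 2, 4, 3): 0 + 23 + 28 + 10 = 61
σ = (1, 3, 2, 4): 0 + 19 + 0 + (-3) = 16
σ = (1, 3, 4, 2): 0 + 19 + 28 + 26 = 73
σ = (1, 4, 2, 3): 0 + 25 + 0 + 10 = 35
σ = (1, 4, 3, 2): 0 + 25 + 27 + 26 = 78
σ = (2, 1, 3, 4): (-1) + 11 + 27 + (-3) = 34
σ = (2, 1, 4, 3): (-1) + 11 + 28 + 10 = 48
σ = (2, 3, 1, 4): (-1) + 19 + 11 + (-3) = 26
σ = (2, 3, 4, 1): (-1) + 19 + 28 + 15 = 61
σ = (2, 4, 1, 3): (-1) + 25 + 11 + 10 = 45
σ = (2, 4, 3, 1): (-1) + 25 + 27 + 15 = 66
σ = (3, 1, 2, 4): (-2) + 11 + 0 + (-3) = 6
σ = (3, 1, 4, 2): (-2) + 11 + 28 + 26 = 63
σ = (3, 2, 1, 4): (-2) + 23 + 11 + (-3) = 29
σ = (3, 2, 4, 1): (-2) + 23 + 28 + 15 = 64
σ = (3, 4, 1, 2): (-2) + 25 + 11 + 26 = 60
σ = (3, 4, 2, 1): (-2) + 25 + 0 + 15 = 38
σ = (4, 1, 2, 3): 23 + 11 + 0 + 10 = 44
σ = (4, 1, 3, 2): 23 + 11 + 27 + 26 = 87
σ = (4, 2, 1, 3): 23 + 23 + 11 + 10 = 67
σ = (4, 2, 3, 1): 23 + 23 + 27 + 15 = 88
σ = (4, 3, 1, 2): 23 + 19 + 11 + 26 = 79
σ = (4, 3, 2, 1): 23 + 19 + 0 + 15 = 57
Optimal value attained by: σ = (4, 2, 3, 1).
Answer: det⊕(W) = 88; verdict: NONSINGULAR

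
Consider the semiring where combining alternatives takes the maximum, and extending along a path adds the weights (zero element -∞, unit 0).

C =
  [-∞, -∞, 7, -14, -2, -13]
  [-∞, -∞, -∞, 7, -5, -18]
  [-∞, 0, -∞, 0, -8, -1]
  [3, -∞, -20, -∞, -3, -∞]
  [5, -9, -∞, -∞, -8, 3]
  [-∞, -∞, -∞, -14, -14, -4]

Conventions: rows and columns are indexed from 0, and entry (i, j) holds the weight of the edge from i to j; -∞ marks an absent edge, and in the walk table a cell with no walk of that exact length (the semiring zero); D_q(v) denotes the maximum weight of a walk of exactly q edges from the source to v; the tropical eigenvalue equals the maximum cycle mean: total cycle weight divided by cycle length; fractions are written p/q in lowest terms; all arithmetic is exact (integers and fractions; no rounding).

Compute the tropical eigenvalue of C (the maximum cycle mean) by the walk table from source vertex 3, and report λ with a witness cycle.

q=0: [-∞, -∞, -∞, 0, -∞, -∞]
q=1: [3, -∞, -20, -∞, -3, -∞]
q=2: [2, -12, 10, -11, 1, 0]
q=3: [6, 10, 9, 10, 2, 9]
q=4: [13, 9, 13, 17, 7, 8]
q=5: [20, 13, 20, 16, 14, 12]
q=6: [19, 20, 27, 20, 18, 19]
Optimal cycle mean attained by: cycle 0->2->1->3->0, total 7 + 0 + 7 + 3, length 4.
Answer: λ = 17/4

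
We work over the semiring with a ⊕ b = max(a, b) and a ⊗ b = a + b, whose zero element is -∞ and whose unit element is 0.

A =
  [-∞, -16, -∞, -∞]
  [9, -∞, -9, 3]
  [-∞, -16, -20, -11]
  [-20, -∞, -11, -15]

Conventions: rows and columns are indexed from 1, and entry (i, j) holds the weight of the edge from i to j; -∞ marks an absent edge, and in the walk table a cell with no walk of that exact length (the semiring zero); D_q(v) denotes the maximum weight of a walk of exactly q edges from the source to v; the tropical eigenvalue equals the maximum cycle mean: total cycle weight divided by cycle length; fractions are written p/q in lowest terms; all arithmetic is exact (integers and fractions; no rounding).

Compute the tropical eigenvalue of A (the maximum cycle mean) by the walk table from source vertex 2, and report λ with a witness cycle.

q=0: [-∞, 0, -∞, -∞]
q=1: [9, -∞, -9, 3]
q=2: [-17, -7, -8, -12]
q=3: [2, -24, -16, -4]
q=4: [-15, -14, -15, -19]
Optimal cycle mean attained by: cycle 1->2->1, total (-16) + 9, length 2.
Answer: λ = -7/2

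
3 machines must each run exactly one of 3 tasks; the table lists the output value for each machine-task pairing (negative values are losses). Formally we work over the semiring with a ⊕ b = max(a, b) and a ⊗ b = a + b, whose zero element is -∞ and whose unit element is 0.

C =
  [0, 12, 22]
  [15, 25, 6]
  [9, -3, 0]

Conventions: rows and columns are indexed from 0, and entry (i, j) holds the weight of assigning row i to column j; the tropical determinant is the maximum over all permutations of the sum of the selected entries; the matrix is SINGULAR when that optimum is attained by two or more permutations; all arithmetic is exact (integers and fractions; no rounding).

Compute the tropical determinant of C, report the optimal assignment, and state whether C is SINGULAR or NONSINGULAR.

σ = (0, 1, 2): 0 + 25 + 0 = 25
σ = (0, 2, 1): 0 + 6 + (-3) = 3
σ = (1, 0, 2): 12 + 15 + 0 = 27
σ = (1, 2, 0): 12 + 6 + 9 = 27
σ = (2, 0, 1): 22 + 15 + (-3) = 34
σ = (2, 1, 0): 22 + 25 + 9 = 56
Optimal value attained by: σ = (2, 1, 0).
Answer: det⊕(C) = 56; verdict: NONSINGULAR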